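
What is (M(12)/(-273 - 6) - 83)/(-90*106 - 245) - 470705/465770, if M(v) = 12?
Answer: -1807433029/1803629910 ≈ -1.0021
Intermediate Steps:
(M(12)/(-273 - 6) - 83)/(-90*106 - 245) - 470705/465770 = (12/(-273 - 6) - 83)/(-90*106 - 245) - 470705/465770 = (12/(-279) - 83)/(-9540 - 245) - 470705*1/465770 = (12*(-1/279) - 83)/(-9785) - 2003/1982 = (-4/93 - 83)*(-1/9785) - 2003/1982 = -7723/93*(-1/9785) - 2003/1982 = 7723/910005 - 2003/1982 = -1807433029/1803629910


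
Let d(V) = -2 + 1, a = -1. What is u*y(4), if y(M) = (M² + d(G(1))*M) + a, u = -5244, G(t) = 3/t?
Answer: -57684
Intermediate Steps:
d(V) = -1
y(M) = -1 + M² - M (y(M) = (M² - M) - 1 = -1 + M² - M)
u*y(4) = -5244*(-1 + 4² - 1*4) = -5244*(-1 + 16 - 4) = -5244*11 = -57684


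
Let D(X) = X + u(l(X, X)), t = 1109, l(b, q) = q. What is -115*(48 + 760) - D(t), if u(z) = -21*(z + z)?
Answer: -47451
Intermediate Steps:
u(z) = -42*z
D(X) = -41*X (D(X) = X - 42*X = -41*X)
-115*(48 + 760) - D(t) = -115*(48 + 760) - (-41)*1109 = -115*808 - 1*(-45469) = -92920 + 45469 = -47451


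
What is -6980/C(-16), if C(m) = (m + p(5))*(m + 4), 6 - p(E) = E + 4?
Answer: -1745/57 ≈ -30.614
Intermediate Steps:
p(E) = 2 - E (p(E) = 6 - (E + 4) = 6 - (4 + E) = 6 + (-4 - E) = 2 - E)
C(m) = (-3 + m)*(4 + m) (C(m) = (m + (2 - 1*5))*(m + 4) = (m + (2 - 5))*(4 + m) = (m - 3)*(4 + m) = (-3 + m)*(4 + m))
-6980/C(-16) = -6980/(-12 - 16 + (-16)²) = -6980/(-12 - 16 + 256) = -6980/228 = -6980*1/228 = -1745/57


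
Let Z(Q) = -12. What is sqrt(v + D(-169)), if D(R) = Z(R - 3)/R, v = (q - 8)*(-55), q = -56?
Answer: 2*sqrt(148723)/13 ≈ 59.330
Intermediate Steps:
v = 3520 (v = (-56 - 8)*(-55) = -64*(-55) = 3520)
D(R) = -12/R
sqrt(v + D(-169)) = sqrt(3520 - 12/(-169)) = sqrt(3520 - 12*(-1/169)) = sqrt(3520 + 12/169) = sqrt(594892/169) = 2*sqrt(148723)/13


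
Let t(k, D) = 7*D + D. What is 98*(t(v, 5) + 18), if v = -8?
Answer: 5684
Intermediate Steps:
t(k, D) = 8*D
98*(t(v, 5) + 18) = 98*(8*5 + 18) = 98*(40 + 18) = 98*58 = 5684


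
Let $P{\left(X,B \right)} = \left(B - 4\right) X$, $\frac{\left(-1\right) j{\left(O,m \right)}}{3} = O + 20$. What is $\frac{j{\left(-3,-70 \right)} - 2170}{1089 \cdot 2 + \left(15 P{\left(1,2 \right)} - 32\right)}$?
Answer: $- \frac{2221}{2116} \approx -1.0496$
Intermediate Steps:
$j{\left(O,m \right)} = -60 - 3 O$ ($j{\left(O,m \right)} = - 3 \left(O + 20\right) = - 3 \left(20 + O\right) = -60 - 3 O$)
$P{\left(X,B \right)} = X \left(-4 + B\right)$ ($P{\left(X,B \right)} = \left(-4 + B\right) X = X \left(-4 + B\right)$)
$\frac{j{\left(-3,-70 \right)} - 2170}{1089 \cdot 2 + \left(15 P{\left(1,2 \right)} - 32\right)} = \frac{\left(-60 - -9\right) - 2170}{1089 \cdot 2 - \left(32 - 15 \cdot 1 \left(-4 + 2\right)\right)} = \frac{\left(-60 + 9\right) - 2170}{2178 - \left(32 - 15 \cdot 1 \left(-2\right)\right)} = \frac{-51 - 2170}{2178 + \left(15 \left(-2\right) - 32\right)} = - \frac{2221}{2178 - 62} = - \frac{2221}{2116}$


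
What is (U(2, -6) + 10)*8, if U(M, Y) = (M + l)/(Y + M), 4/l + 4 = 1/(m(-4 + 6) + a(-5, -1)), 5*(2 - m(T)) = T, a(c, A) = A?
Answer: 556/7 ≈ 79.429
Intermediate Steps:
m(T) = 2 - T/5
l = -12/7 (l = 4/(-4 + 1/((2 - (-4 + 6)/5) - 1)) = 4/(-4 + 1/((2 - ⅕*2) - 1)) = 4/(-4 + 1/((2 - ⅖) - 1)) = 4/(-4 + 1/(8/5 - 1)) = 4/(-4 + 1/(⅗)) = 4/(-4 + 5/3) = 4/(-7/3) = 4*(-3/7) = -12/7 ≈ -1.7143)
U(M, Y) = (-12/7 + M)/(M + Y) (U(M, Y) = (M - 12/7)/(Y + M) = (-12/7 + M)/(M + Y))
(U(2, -6) + 10)*8 = ((-12/7 + 2)/(2 - 6) + 10)*8 = ((2/7)/(-4) + 10)*8 = (-¼*2/7 + 10)*8 = (-1/14 + 10)*8 = (139/14)*8 = 556/7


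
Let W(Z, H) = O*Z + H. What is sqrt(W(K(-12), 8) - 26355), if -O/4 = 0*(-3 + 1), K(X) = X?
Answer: I*sqrt(26347) ≈ 162.32*I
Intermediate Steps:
O = 0 (O = -0*(-3 + 1) = -0*(-2) = -4*0 = 0)
W(Z, H) = H (W(Z, H) = 0*Z + H = 0 + H = H)
sqrt(W(K(-12), 8) - 26355) = sqrt(8 - 26355) = sqrt(-26347) = I*sqrt(26347)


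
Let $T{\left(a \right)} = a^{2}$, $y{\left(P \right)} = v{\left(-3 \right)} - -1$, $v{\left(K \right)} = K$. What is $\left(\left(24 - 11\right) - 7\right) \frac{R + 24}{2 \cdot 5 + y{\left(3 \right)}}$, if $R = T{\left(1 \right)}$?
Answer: $\frac{75}{4} \approx 18.75$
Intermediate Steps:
$y{\left(P \right)} = -2$ ($y{\left(P \right)} = -3 - -1 = -3 + 1 = -2$)
$R = 1$ ($R = 1^{2} = 1$)
$\left(\left(24 - 11\right) - 7\right) \frac{R + 24}{2 \cdot 5 + y{\left(3 \right)}} = \left(\left(24 - 11\right) - 7\right) \frac{1 + 24}{2 \cdot 5 - 2} = \left(\left(24 - 11\right) - 7\right) \frac{25}{10 - 2} = \left(13 - 7\right) \frac{25}{8} = 6 \cdot 25 \cdot \frac{1}{8} = 6 \cdot \frac{25}{8} = \frac{75}{4}$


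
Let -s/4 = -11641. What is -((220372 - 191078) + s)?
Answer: -75858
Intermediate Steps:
s = 46564 (s = -4*(-11641) = 46564)
-((220372 - 191078) + s) = -((220372 - 191078) + 46564) = -(29294 + 46564) = -1*75858 = -75858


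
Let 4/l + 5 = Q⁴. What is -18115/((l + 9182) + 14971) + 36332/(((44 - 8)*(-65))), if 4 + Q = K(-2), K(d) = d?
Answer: -22838683982/1403168715 ≈ -16.276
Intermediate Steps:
Q = -6 (Q = -4 - 2 = -6)
l = 4/1291 (l = 4/(-5 + (-6)⁴) = 4/(-5 + 1296) = 4/1291 ≈ 0.0030984)
-18115/((l + 9182) + 14971) + 36332/(((44 - 8)*(-65))) = -18115/((4/1291 + 9182) + 14971) + 36332/(((44 - 8)*(-65))) = -18115/(11853966/1291 + 14971) + 36332/((36*(-65))) = -18115/31181527/1291 + 36332/(-2340) = -18115*1291/31181527 + 36332*(-1/2340) = -23386465/31181527 - 9083/585 = -22838683982/1403168715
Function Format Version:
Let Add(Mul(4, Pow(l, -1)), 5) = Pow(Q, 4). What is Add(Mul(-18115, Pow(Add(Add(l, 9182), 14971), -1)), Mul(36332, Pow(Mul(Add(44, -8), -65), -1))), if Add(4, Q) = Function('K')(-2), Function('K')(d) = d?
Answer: Rational(-22838683982, 1403168715) ≈ -16.276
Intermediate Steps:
Q = -6 (Q = Add(-4, -2) = -6)
l = Rational(4, 1291) (l = Mul(4, Pow(Add(-5, Pow(-6, 4)), -1)) = Mul(4, Pow(Add(-5, 1296), -1)) = Mul(4, Pow(1291, -1)) = Mul(4, Rational(1, 1291)) = Rational(4, 1291) ≈ 0.0030984)
Add(Mul(-18115, Pow(Add(Add(l, 9182), 14971), -1)), Mul(36332, Pow(Mul(Add(44, -8), -65), -1))) = Add(Mul(-18115, Pow(Add(Add(Rational(4, 1291), 9182), 14971), -1)), Mul(36332, Pow(Mul(Add(44, -8), -65), -1))) = Add(Mul(-18115, Pow(Add(Rational(11853966, 1291), 14971), -1)), Mul(36332, Pow(Mul(36, -65), -1))) = Add(Mul(-18115, Pow(Rational(31181527, 1291), -1)), Mul(36332, Pow(-2340, -1))) = Add(Mul(-18115, Rational(1291, 31181527)), Mul(36332, Rational(-1, 2340))) = Add(Rational(-23386465, 31181527), Rational(-9083, 585)) = Rational(-22838683982, 1403168715)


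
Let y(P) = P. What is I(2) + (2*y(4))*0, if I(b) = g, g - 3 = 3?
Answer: 6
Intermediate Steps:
g = 6 (g = 3 + 3 = 6)
I(b) = 6
I(2) + (2*y(4))*0 = 6 + (2*4)*0 = 6 + 8*0 = 6 + 0 = 6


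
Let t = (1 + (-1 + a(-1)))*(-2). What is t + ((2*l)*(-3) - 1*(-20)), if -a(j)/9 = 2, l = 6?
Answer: 20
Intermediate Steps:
a(j) = -18 (a(j) = -9*2 = -18)
t = 36 (t = (1 + (-1 - 18))*(-2) = (1 - 19)*(-2) = -18*(-2) = 36)
t + ((2*l)*(-3) - 1*(-20)) = 36 + ((2*6)*(-3) - 1*(-20)) = 36 + (12*(-3) + 20) = 36 + (-36 + 20) = 36 - 16 = 20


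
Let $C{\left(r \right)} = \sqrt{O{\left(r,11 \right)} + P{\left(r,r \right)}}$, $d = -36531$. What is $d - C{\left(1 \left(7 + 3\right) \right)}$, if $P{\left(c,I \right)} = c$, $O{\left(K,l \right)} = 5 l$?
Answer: $-36531 - \sqrt{65} \approx -36539.0$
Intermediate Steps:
$C{\left(r \right)} = \sqrt{55 + r}$ ($C{\left(r \right)} = \sqrt{5 \cdot 11 + r} = \sqrt{55 + r}$)
$d - C{\left(1 \left(7 + 3\right) \right)} = -36531 - \sqrt{55 + 1 \left(7 + 3\right)} = -36531 - \sqrt{55 + 1 \cdot 10} = -36531 - \sqrt{55 + 10} = -36531 - \sqrt{65}$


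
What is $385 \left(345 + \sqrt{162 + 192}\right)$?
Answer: $132825 + 385 \sqrt{354} \approx 1.4007 \cdot 10^{5}$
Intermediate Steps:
$385 \left(345 + \sqrt{162 + 192}\right) = 385 \left(345 + \sqrt{354}\right) = 132825 + 385 \sqrt{354}$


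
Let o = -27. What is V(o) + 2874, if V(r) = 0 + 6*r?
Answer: 2712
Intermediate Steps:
V(r) = 6*r
V(o) + 2874 = 6*(-27) + 2874 = -162 + 2874 = 2712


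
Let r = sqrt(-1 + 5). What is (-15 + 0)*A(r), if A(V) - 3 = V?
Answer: -75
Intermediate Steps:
r = 2 (r = sqrt(4) = 2)
A(V) = 3 + V
(-15 + 0)*A(r) = (-15 + 0)*(3 + 2) = -15*5 = -75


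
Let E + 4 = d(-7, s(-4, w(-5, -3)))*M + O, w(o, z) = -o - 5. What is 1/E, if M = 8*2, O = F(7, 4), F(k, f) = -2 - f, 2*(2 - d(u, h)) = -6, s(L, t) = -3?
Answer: 1/70 ≈ 0.014286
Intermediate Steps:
w(o, z) = -5 - o
d(u, h) = 5 (d(u, h) = 2 - ½*(-6) = 2 + 3 = 5)
O = -6 (O = -2 - 1*4 = -2 - 4 = -6)
M = 16
E = 70 (E = -4 + (5*16 - 6) = -4 + (80 - 6) = -4 + 74 = 70)
1/E = 1/70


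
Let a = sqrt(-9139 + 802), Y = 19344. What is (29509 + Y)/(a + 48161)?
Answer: 2352809333/2319490258 - 48853*I*sqrt(8337)/2319490258 ≈ 1.0144 - 0.0019231*I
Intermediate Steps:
a = I*sqrt(8337) (a = sqrt(-8337) = I*sqrt(8337) ≈ 91.307*I)
(29509 + Y)/(a + 48161) = (29509 + 19344)/(I*sqrt(8337) + 48161) = 48853/(48161 + I*sqrt(8337))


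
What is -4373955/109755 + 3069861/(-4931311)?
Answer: -486805888868/12027467529 ≈ -40.474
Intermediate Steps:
-4373955/109755 + 3069861/(-4931311) = -4373955*1/109755 + 3069861*(-1/4931311) = -97199/2439 - 3069861/4931311 = -486805888868/12027467529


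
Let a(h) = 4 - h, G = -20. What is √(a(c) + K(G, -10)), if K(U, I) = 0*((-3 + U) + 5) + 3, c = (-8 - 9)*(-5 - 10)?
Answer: 2*I*√62 ≈ 15.748*I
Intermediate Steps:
c = 255 (c = -17*(-15) = 255)
K(U, I) = 3 (K(U, I) = 0*(2 + U) + 3 = 0 + 3 = 3)
√(a(c) + K(G, -10)) = √((4 - 1*255) + 3) = √((4 - 255) + 3) = √(-251 + 3) = √(-248) = 2*I*√62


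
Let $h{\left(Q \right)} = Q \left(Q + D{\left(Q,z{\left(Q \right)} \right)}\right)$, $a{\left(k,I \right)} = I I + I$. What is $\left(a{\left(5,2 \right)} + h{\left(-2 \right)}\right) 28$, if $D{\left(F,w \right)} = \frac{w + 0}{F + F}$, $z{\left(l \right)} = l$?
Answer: $252$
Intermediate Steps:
$D{\left(F,w \right)} = \frac{w}{2 F}$
$a{\left(k,I \right)} = I + I^{2}$ ($a{\left(k,I \right)} = I^{2} + I = I + I^{2}$)
$h{\left(Q \right)} = Q \left(\frac{1}{2} + Q\right)$ ($h{\left(Q \right)} = Q \left(Q + \frac{Q}{2 Q}\right) = Q \left(Q + \frac{1}{2}\right) = Q \left(\frac{1}{2} + Q\right)$)
$\left(a{\left(5,2 \right)} + h{\left(-2 \right)}\right) 28 = \left(2 \left(1 + 2\right) - 2 \left(\frac{1}{2} - 2\right)\right) 28 = \left(2 \cdot 3 - -3\right) 28 = \left(6 + 3\right) 28 = 9 \cdot 28 = 252$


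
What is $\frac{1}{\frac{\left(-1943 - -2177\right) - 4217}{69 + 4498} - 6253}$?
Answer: $- \frac{4567}{28561434} \approx -0.0001599$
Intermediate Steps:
$\frac{1}{\frac{\left(-1943 - -2177\right) - 4217}{69 + 4498} - 6253} = \frac{1}{\frac{\left(-1943 + 2177\right) - 4217}{4567} - 6253} = \frac{1}{\left(234 - 4217\right) \frac{1}{4567} - 6253} = \frac{1}{\left(-3983\right) \frac{1}{4567} - 6253} = \frac{1}{- \frac{3983}{4567} - 6253} = \frac{1}{- \frac{28561434}{4567}} = - \frac{4567}{28561434}$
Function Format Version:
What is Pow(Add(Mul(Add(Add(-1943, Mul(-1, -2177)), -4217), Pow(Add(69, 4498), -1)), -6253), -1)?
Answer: Rational(-4567, 28561434) ≈ -0.00015990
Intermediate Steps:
Pow(Add(Mul(Add(Add(-1943, Mul(-1, -2177)), -4217), Pow(Add(69, 4498), -1)), -6253), -1) = Pow(Add(Mul(Add(Add(-1943, 2177), -4217), Pow(4567, -1)), -6253), -1) = Pow(Add(Mul(Add(234, -4217), Rational(1, 4567)), -6253), -1) = Pow(Add(Mul(-3983, Rational(1, 4567)), -6253), -1) = Pow(Add(Rational(-3983, 4567), -6253), -1) = Pow(Rational(-28561434, 4567), -1) = Rational(-4567, 28561434)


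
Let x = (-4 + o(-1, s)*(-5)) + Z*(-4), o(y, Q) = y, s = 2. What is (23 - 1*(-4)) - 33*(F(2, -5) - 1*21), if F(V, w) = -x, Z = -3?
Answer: 1149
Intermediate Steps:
x = 13 (x = (-4 - 1*(-5)) - 3*(-4) = (-4 + 5) + 12 = 1 + 12 = 13)
F(V, w) = -13 (F(V, w) = -1*13 = -13)
(23 - 1*(-4)) - 33*(F(2, -5) - 1*21) = (23 - 1*(-4)) - 33*(-13 - 1*21) = (23 + 4) - 33*(-13 - 21) = 27 - 33*(-34) = 27 + 1122 = 1149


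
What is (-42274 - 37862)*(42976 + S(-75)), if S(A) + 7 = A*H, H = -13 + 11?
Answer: -3455384184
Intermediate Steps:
H = -2
S(A) = -7 - 2*A (S(A) = -7 + A*(-2) = -7 - 2*A)
(-42274 - 37862)*(42976 + S(-75)) = (-42274 - 37862)*(42976 + (-7 - 2*(-75))) = -80136*(42976 + (-7 + 150)) = -80136*(42976 + 143) = -80136*43119 = -3455384184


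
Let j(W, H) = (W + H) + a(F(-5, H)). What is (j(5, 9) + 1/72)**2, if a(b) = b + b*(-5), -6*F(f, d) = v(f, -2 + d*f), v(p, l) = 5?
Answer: 1560001/5184 ≈ 300.93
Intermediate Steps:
F(f, d) = -5/6 (F(f, d) = -1/6*5 = -5/6)
a(b) = -4*b (a(b) = b - 5*b = -4*b)
j(W, H) = 10/3 + H + W (j(W, H) = (W + H) - 4*(-5/6) = (H + W) + 10/3 = 10/3 + H + W)
(j(5, 9) + 1/72)**2 = ((10/3 + 9 + 5) + 1/72)**2 = (52/3 + 1/72)**2 = (1249/72)**2 = 1560001/5184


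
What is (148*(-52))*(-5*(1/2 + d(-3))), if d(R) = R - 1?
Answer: -134680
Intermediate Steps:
d(R) = -1 + R
(148*(-52))*(-5*(1/2 + d(-3))) = (148*(-52))*(-5*(1/2 + (-1 - 3))) = -(-38480)*(1/2 - 4) = -(-38480)*(-7)/2 = -7696*35/2 = -134680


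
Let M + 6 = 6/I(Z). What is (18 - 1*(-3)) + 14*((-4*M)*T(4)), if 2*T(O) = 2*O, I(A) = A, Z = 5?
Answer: 5481/5 ≈ 1096.2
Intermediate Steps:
T(O) = O (T(O) = (2*O)/2 = O)
M = -24/5 (M = -6 + 6/5 = -24/5 ≈ -4.8000)
(18 - 1*(-3)) + 14*((-4*M)*T(4)) = (18 - 1*(-3)) + 14*(-4*(-24/5)*4) = (18 + 3) + 14*((96/5)*4) = 21 + 14*(384/5) = 21 + 5376/5 = 5481/5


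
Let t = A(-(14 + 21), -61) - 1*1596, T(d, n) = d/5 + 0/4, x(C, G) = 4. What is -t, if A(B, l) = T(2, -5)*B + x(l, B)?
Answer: 1606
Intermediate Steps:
T(d, n) = d/5 (T(d, n) = d*(1/5) + 0*(1/4) = d/5 + 0 = d/5)
A(B, l) = 4 + 2*B/5 (A(B, l) = ((1/5)*2)*B + 4 = 2*B/5 + 4 = 4 + 2*B/5)
t = -1606 (t = (4 + 2*(-(14 + 21))/5) - 1*1596 = (4 + 2*(-1*35)/5) - 1596 = (4 + (2/5)*(-35)) - 1596 = (4 - 14) - 1596 = -10 - 1596 = -1606)
-t = -1*(-1606) = 1606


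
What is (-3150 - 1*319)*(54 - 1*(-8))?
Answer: -215078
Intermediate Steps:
(-3150 - 1*319)*(54 - 1*(-8)) = (-3150 - 319)*(54 + 8) = -3469*62 = -215078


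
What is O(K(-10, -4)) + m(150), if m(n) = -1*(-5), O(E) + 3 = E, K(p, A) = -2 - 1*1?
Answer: -1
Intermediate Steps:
K(p, A) = -3 (K(p, A) = -2 - 1 = -3)
O(E) = -3 + E
m(n) = 5
O(K(-10, -4)) + m(150) = (-3 - 3) + 5 = -6 + 5 = -1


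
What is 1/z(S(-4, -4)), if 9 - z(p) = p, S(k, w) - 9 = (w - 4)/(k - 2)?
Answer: -¾ ≈ -0.75000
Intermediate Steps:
S(k, w) = 9 + (-4 + w)/(-2 + k) (S(k, w) = 9 + (w - 4)/(k - 2) = 9 + (-4 + w)/(-2 + k))
z(p) = 9 - p
1/z(S(-4, -4)) = 1/(9 - (-22 - 4 + 9*(-4))/(-2 - 4)) = 1/(9 - (-22 - 4 - 36)/(-6)) = 1/(9 - (-1)*(-62)/6) = 1/(9 - 1*31/3) = 1/(9 - 31/3) = 1/(-4/3) = -¾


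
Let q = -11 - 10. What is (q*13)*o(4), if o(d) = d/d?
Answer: -273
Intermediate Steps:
o(d) = 1
q = -21
(q*13)*o(4) = -21*13*1 = -273*1 = -273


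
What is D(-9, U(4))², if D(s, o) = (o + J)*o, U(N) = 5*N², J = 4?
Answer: 45158400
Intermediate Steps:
D(s, o) = o*(4 + o) (D(s, o) = (o + 4)*o = (4 + o)*o = o*(4 + o))
D(-9, U(4))² = ((5*4²)*(4 + 5*4²))² = ((5*16)*(4 + 5*16))² = (80*(4 + 80))² = (80*84)² = 6720² = 45158400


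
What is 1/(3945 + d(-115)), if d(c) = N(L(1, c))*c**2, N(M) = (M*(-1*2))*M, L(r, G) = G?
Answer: -1/349797305 ≈ -2.8588e-9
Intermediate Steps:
N(M) = -2*M**2 (N(M) = (M*(-2))*M = (-2*M)*M = -2*M**2)
d(c) = -2*c**4 (d(c) = (-2*c**2)*c**2 = -2*c**4)
1/(3945 + d(-115)) = 1/(3945 - 2*(-115)**4) = 1/(3945 - 2*174900625) = 1/(3945 - 349801250) = 1/(-349797305) = -1/349797305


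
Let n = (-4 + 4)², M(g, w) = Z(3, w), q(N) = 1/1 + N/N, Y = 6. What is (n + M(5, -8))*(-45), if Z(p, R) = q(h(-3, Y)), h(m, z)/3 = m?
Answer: -90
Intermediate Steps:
h(m, z) = 3*m
q(N) = 2 (q(N) = 1*1 + 1 = 1 + 1 = 2)
Z(p, R) = 2
M(g, w) = 2
n = 0 (n = 0² = 0)
(n + M(5, -8))*(-45) = (0 + 2)*(-45) = 2*(-45) = -90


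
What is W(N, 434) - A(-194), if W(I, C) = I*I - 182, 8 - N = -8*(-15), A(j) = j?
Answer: 12556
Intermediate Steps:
N = -112 (N = 8 - (-8)*(-15) = 8 - 1*120 = 8 - 120 = -112)
W(I, C) = -182 + I**2 (W(I, C) = I**2 - 182 = -182 + I**2)
W(N, 434) - A(-194) = (-182 + (-112)**2) - 1*(-194) = (-182 + 12544) + 194 = 12362 + 194 = 12556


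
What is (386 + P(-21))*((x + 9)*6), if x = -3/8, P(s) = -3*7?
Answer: 75555/4 ≈ 18889.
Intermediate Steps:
P(s) = -21
x = -3/8 (x = -3*⅛ = -3/8 ≈ -0.37500)
(386 + P(-21))*((x + 9)*6) = (386 - 21)*((-3/8 + 9)*6) = 365*((69/8)*6) = 365*(207/4) = 75555/4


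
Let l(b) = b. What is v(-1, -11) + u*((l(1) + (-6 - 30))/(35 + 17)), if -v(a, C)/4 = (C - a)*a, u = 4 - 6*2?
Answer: -450/13 ≈ -34.615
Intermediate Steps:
u = -8 (u = 4 - 12 = -8)
v(a, C) = -4*a*(C - a) (v(a, C) = -4*(C - a)*a = -4*a*(C - a))
v(-1, -11) + u*((l(1) + (-6 - 30))/(35 + 17)) = 4*(-1)*(-1 - 1*(-11)) - 8*(1 + (-6 - 30))/(35 + 17) = 4*(-1)*(-1 + 11) - 8*(1 - 36)/52 = 4*(-1)*10 - (-280)/52 = -40 - 8*(-35/52) = -40 + 70/13 = -450/13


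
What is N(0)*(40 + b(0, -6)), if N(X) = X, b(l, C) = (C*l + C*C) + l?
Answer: 0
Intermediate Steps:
b(l, C) = l + C² + C*l (b(l, C) = (C*l + C²) + l = (C² + C*l) + l = l + C² + C*l)
N(0)*(40 + b(0, -6)) = 0*(40 + (0 + (-6)² - 6*0)) = 0*(40 + (0 + 36 + 0)) = 0*(40 + 36) = 0*76 = 0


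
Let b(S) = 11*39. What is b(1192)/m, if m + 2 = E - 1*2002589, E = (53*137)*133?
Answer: -143/345626 ≈ -0.00041374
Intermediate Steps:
b(S) = 429
E = 965713 (E = 7261*133 = 965713)
m = -1036878 (m = -2 + (965713 - 1*2002589) = -2 + (965713 - 2002589) = -2 - 1036876 = -1036878)
b(1192)/m = 429/(-1036878) = 429*(-1/1036878) = -143/345626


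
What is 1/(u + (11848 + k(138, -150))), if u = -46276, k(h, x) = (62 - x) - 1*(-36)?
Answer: -1/34180 ≈ -2.9257e-5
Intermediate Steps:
k(h, x) = 98 - x (k(h, x) = (62 - x) + 36 = 98 - x)
1/(u + (11848 + k(138, -150))) = 1/(-46276 + (11848 + (98 - 1*(-150)))) = 1/(-46276 + (11848 + (98 + 150))) = 1/(-46276 + (11848 + 248)) = 1/(-46276 + 12096) = 1/(-34180) = -1/34180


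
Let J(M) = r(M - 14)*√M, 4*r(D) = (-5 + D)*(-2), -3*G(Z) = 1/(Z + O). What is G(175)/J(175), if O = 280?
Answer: √7/3726450 ≈ 7.0999e-7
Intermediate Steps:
G(Z) = -1/(3*(280 + Z)) (G(Z) = -1/(3*(Z + 280)) = -1/(3*(280 + Z)))
r(D) = 5/2 - D/2 (r(D) = ((-5 + D)*(-2))/4 = (10 - 2*D)/4 = 5/2 - D/2)
J(M) = √M*(19/2 - M/2) (J(M) = (5/2 - (M - 14)/2)*√M = (5/2 - (-14 + M)/2)*√M = (5/2 + (7 - M/2))*√M = (19/2 - M/2)*√M = √M*(19/2 - M/2))
G(175)/J(175) = (-1/(840 + 3*175))/((√175*(19 - 1*175)/2)) = (-1/(840 + 525))/(((5*√7)*(19 - 175)/2)) = (-1/1365)/(((½)*(5*√7)*(-156))) = (-1*1/1365)/((-390*√7)) = -(-1)*√7/3726450 = √7/3726450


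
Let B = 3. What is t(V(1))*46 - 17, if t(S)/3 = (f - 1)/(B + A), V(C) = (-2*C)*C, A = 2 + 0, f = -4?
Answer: -155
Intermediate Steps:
A = 2
V(C) = -2*C²
t(S) = -3 (t(S) = 3*((-4 - 1)/(3 + 2)) = 3*(-5/5) = 3*(-5*⅕) = 3*(-1) = -3)
t(V(1))*46 - 17 = -3*46 - 17 = -138 - 17 = -155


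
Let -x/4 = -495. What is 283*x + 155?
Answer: 560495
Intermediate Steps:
x = 1980 (x = -4*(-495) = 1980)
283*x + 155 = 283*1980 + 155 = 560340 + 155 = 560495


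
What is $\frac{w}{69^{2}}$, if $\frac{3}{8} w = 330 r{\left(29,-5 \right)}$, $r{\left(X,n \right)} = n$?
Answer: $- \frac{4400}{4761} \approx -0.92418$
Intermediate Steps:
$w = -4400$ ($w = \frac{8 \cdot 330 \left(-5\right)}{3} = \frac{8}{3} \left(-1650\right) = -4400$)
$\frac{w}{69^{2}} = - \frac{4400}{69^{2}} = - \frac{4400}{4761}$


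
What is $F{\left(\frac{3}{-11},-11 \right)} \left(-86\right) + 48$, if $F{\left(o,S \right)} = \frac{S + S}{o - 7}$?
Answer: $- \frac{4243}{20} \approx -212.15$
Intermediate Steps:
$F{\left(o,S \right)} = \frac{2 S}{-7 + o}$
$F{\left(\frac{3}{-11},-11 \right)} \left(-86\right) + 48 = 2 \left(-11\right) \frac{1}{-7 + \frac{3}{-11}} \left(-86\right) + 48 = 2 \left(-11\right) \frac{1}{-7 + 3 \left(- \frac{1}{11}\right)} \left(-86\right) + 48 = 2 \left(-11\right) \frac{1}{-7 - \frac{3}{11}} \left(-86\right) + 48 = 2 \left(-11\right) \frac{1}{- \frac{80}{11}} \left(-86\right) + 48 = 2 \left(-11\right) \left(- \frac{11}{80}\right) \left(-86\right) + 48 = \frac{121}{40} \left(-86\right) + 48 = - \frac{5203}{20} + 48 = - \frac{4243}{20}$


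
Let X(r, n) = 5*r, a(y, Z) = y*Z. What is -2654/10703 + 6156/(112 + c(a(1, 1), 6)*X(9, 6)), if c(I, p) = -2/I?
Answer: 2992240/10703 ≈ 279.57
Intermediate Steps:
a(y, Z) = Z*y
-2654/10703 + 6156/(112 + c(a(1, 1), 6)*X(9, 6)) = -2654/10703 + 6156/(112 + (-2/1)*(5*9)) = -2654*1/10703 + 6156/(112 - 2/1*45) = -2654/10703 + 6156/(112 - 2*1*45) = -2654/10703 + 6156/(112 - 2*45) = -2654/10703 + 6156/(112 - 90) = -2654/10703 + 6156/22 = -2654/10703 + 6156*(1/22) = -2654/10703 + 3078/11 = 2992240/10703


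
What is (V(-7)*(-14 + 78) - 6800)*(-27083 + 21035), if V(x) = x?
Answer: 43835904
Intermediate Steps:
(V(-7)*(-14 + 78) - 6800)*(-27083 + 21035) = (-7*(-14 + 78) - 6800)*(-27083 + 21035) = (-7*64 - 6800)*(-6048) = (-448 - 6800)*(-6048) = -7248*(-6048) = 43835904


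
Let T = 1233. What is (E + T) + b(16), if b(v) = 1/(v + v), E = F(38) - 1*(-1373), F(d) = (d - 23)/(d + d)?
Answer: 1584587/608 ≈ 2606.2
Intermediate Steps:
F(d) = (-23 + d)/(2*d) (F(d) = (-23 + d)/((2*d)) = (-23 + d)*(1/(2*d)) = (-23 + d)/(2*d))
E = 104363/76 (E = (½)*(-23 + 38)/38 - 1*(-1373) = (½)*(1/38)*15 + 1373 = 15/76 + 1373 = 104363/76 ≈ 1373.2)
b(v) = 1/(2*v)
(E + T) + b(16) = (104363/76 + 1233) + (½)/16 = 198071/76 + (½)*(1/16) = 198071/76 + 1/32 = 1584587/608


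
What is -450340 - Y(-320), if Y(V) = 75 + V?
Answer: -450095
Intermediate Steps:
-450340 - Y(-320) = -450340 - (75 - 320) = -450340 - 1*(-245) = -450340 + 245 = -450095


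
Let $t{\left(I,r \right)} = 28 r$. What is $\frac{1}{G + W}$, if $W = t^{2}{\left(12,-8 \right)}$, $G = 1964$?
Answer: $\frac{1}{52140} \approx 1.9179 \cdot 10^{-5}$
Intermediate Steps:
$W = 50176$ ($W = \left(28 \left(-8\right)\right)^{2} = \left(-224\right)^{2} = 50176$)
$\frac{1}{G + W} = \frac{1}{1964 + 50176} = \frac{1}{52140}$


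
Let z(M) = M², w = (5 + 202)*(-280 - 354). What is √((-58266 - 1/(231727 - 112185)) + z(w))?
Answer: 5*√9845068990787114690/119542 ≈ 1.3124e+5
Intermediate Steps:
w = -131238 (w = 207*(-634) = -131238)
√((-58266 - 1/(231727 - 112185)) + z(w)) = √((-58266 - 1/(231727 - 112185)) + (-131238)²) = √((-58266 - 1/119542) + 17223412644) = √(-6965234173/119542 + 17223412644) = √(2058914229054875/119542) = 5*√9845068990787114690/119542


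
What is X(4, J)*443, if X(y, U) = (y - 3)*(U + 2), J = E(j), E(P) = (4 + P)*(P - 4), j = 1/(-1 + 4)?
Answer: -55375/9 ≈ -6152.8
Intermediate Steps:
j = 1/3 ≈ 0.33333
E(P) = (-4 + P)*(4 + P) (E(P) = (4 + P)*(-4 + P) = (-4 + P)*(4 + P))
J = -143/9 (J = -16 + (1/3)**2 = -16 + 1/9 = -143/9 ≈ -15.889)
X(y, U) = (-3 + y)*(2 + U)
X(4, J)*443 = (-6 - 3*(-143/9) + 2*4 - 143/9*4)*443 = (-6 + 143/3 + 8 - 572/9)*443 = -125/9*443 = -55375/9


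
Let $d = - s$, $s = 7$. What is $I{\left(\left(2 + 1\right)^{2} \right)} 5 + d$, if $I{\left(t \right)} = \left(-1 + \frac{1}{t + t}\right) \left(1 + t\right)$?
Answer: $- \frac{488}{9} \approx -54.222$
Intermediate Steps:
$I{\left(t \right)} = \left(1 + t\right) \left(-1 + \frac{1}{2 t}\right)$ ($I{\left(t \right)} = \left(-1 + \frac{1}{2 t}\right) \left(1 + t\right) = \left(1 + t\right) \left(-1 + \frac{1}{2 t}\right)$)
$d = -7$ ($d = \left(-1\right) 7 = -7$)
$I{\left(\left(2 + 1\right)^{2} \right)} 5 + d = \left(- \frac{1}{2} + \frac{1}{2 \left(2 + 1\right)^{2}} - \left(2 + 1\right)^{2}\right) 5 - 7 = \left(- \frac{1}{2} + \frac{1}{2 \cdot 3^{2}} - 3^{2}\right) 5 - 7 = \left(- \frac{1}{2} + \frac{1}{2 \cdot 9} - 9\right) 5 - 7 = \left(- \frac{1}{2} + \frac{1}{2} \cdot \frac{1}{9} - 9\right) 5 - 7 = \left(- \frac{1}{2} + \frac{1}{18} - 9\right) 5 - 7 = \left(- \frac{85}{9}\right) 5 - 7 = - \frac{425}{9} - 7 = - \frac{488}{9}$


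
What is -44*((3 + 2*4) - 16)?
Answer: 220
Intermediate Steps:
-44*((3 + 2*4) - 16) = -44*((3 + 8) - 16) = -44*(11 - 16) = -44*(-5) = 220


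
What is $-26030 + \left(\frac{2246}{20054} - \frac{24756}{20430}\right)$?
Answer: $- \frac{888752115637}{34141935} \approx -26031.0$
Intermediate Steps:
$-26030 + \left(\frac{2246}{20054} - \frac{24756}{20430}\right) = -26030 + \left(2246 \cdot \frac{1}{20054} - \frac{4126}{3405}\right) = -26030 + \left(\frac{1123}{10027} - \frac{4126}{3405}\right) = -26030 - \frac{37547587}{34141935} = - \frac{888752115637}{34141935}$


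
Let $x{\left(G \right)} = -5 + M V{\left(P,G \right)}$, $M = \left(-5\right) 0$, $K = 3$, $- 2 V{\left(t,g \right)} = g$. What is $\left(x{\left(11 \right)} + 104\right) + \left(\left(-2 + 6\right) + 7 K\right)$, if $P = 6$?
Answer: $124$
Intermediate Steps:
$V{\left(t,g \right)} = - \frac{g}{2}$
$M = 0$
$x{\left(G \right)} = -5$ ($x{\left(G \right)} = -5 + 0 \left(- \frac{G}{2}\right) = -5 + 0 = -5$)
$\left(x{\left(11 \right)} + 104\right) + \left(\left(-2 + 6\right) + 7 K\right) = \left(-5 + 104\right) + \left(\left(-2 + 6\right) + 7 \cdot 3\right) = 99 + \left(4 + 21\right) = 99 + 25 = 124$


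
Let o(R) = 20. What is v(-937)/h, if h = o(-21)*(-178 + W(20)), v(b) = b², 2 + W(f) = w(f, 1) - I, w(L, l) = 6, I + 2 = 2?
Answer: -877969/3480 ≈ -252.29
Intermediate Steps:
I = 0 (I = -2 + 2 = 0)
W(f) = 4 (W(f) = -2 + (6 - 1*0) = -2 + (6 + 0) = -2 + 6 = 4)
h = -3480 (h = 20*(-178 + 4) = 20*(-174) = -3480)
v(-937)/h = (-937)²/(-3480) = 877969*(-1/3480) = -877969/3480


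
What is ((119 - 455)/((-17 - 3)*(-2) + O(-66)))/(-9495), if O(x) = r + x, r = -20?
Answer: -56/72795 ≈ -0.00076928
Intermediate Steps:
O(x) = -20 + x
((119 - 455)/((-17 - 3)*(-2) + O(-66)))/(-9495) = ((119 - 455)/((-17 - 3)*(-2) + (-20 - 66)))/(-9495) = -336/(-20*(-2) - 86)*(-1/9495) = -336/(40 - 86)*(-1/9495) = -336/(-46)*(-1/9495) = -336*(-1/46)*(-1/9495) = (168/23)*(-1/9495) = -56/72795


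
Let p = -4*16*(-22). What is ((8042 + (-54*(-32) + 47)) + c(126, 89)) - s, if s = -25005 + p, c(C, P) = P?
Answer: 33503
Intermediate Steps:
p = 1408 (p = -64*(-22) = 1408)
s = -23597 (s = -25005 + 1408 = -23597)
((8042 + (-54*(-32) + 47)) + c(126, 89)) - s = ((8042 + (-54*(-32) + 47)) + 89) - 1*(-23597) = ((8042 + (1728 + 47)) + 89) + 23597 = ((8042 + 1775) + 89) + 23597 = (9817 + 89) + 23597 = 9906 + 23597 = 33503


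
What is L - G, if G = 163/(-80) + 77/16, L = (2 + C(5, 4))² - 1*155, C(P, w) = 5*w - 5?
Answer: 5249/40 ≈ 131.23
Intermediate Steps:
C(P, w) = -5 + 5*w
L = 134 (L = (2 + (-5 + 5*4))² - 1*155 = (2 + (-5 + 20))² - 155 = (2 + 15)² - 155 = 17² - 155 = 289 - 155 = 134)
G = 111/40 (G = 163*(-1/80) + 77*(1/16) = -163/80 + 77/16 = 111/40 ≈ 2.7750)
L - G = 134 - 1*111/40 = 134 - 111/40 = 5249/40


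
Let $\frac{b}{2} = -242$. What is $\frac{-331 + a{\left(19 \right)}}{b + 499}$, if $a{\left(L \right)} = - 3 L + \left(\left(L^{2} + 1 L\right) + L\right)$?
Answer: $\frac{11}{15} \approx 0.73333$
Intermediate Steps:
$b = -484$ ($b = 2 \left(-242\right) = -484$)
$a{\left(L \right)} = L^{2} - L$ ($a{\left(L \right)} = - 3 L + \left(\left(L^{2} + L\right) + L\right) = - 3 L + \left(\left(L + L^{2}\right) + L\right) = - 3 L + \left(L^{2} + 2 L\right) = L^{2} - L$)
$\frac{-331 + a{\left(19 \right)}}{b + 499} = \frac{-331 + 19 \left(-1 + 19\right)}{-484 + 499} = \frac{-331 + 19 \cdot 18}{15} = \left(-331 + 342\right) \frac{1}{15} = 11 \cdot \frac{1}{15} = \frac{11}{15}$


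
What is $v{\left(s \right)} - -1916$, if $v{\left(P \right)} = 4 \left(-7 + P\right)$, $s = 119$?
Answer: $2364$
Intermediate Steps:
$v{\left(P \right)} = -28 + 4 P$
$v{\left(s \right)} - -1916 = \left(-28 + 4 \cdot 119\right) - -1916 = \left(-28 + 476\right) + 1916 = 448 + 1916 = 2364$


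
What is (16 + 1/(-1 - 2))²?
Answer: 2209/9 ≈ 245.44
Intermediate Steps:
(16 + 1/(-1 - 2))² = (16 + 1/(-3))² = (16 - ⅓)² = (47/3)² = 2209/9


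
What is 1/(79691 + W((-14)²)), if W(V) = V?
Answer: 1/79887 ≈ 1.2518e-5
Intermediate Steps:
1/(79691 + W((-14)²)) = 1/(79691 + (-14)²) = 1/(79691 + 196) = 1/79887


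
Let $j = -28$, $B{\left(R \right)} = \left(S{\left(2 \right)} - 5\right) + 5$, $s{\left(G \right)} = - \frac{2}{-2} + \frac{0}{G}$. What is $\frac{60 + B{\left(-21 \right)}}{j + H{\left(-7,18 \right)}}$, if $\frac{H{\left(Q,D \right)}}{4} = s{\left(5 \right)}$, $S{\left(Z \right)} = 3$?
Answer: $- \frac{21}{8} \approx -2.625$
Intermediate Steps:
$s{\left(G \right)} = 1$ ($s{\left(G \right)} = \left(-2\right) \left(- \frac{1}{2}\right) + 0 = 1 + 0 = 1$)
$B{\left(R \right)} = 3$ ($B{\left(R \right)} = \left(3 - 5\right) + 5 = -2 + 5 = 3$)
$H{\left(Q,D \right)} = 4$ ($H{\left(Q,D \right)} = 4 \cdot 1 = 4$)
$\frac{60 + B{\left(-21 \right)}}{j + H{\left(-7,18 \right)}} = \frac{60 + 3}{-28 + 4} = \frac{63}{-24} = 63 \left(- \frac{1}{24}\right) = - \frac{21}{8}$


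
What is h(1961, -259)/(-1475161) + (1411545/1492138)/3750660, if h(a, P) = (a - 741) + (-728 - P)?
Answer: -280059398632489/550382796381005592 ≈ -0.00050884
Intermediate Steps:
h(a, P) = -1469 + a - P (h(a, P) = (-741 + a) + (-728 - P) = -1469 + a - P)
h(1961, -259)/(-1475161) + (1411545/1492138)/3750660 = (-1469 + 1961 - 1*(-259))/(-1475161) + (1411545/1492138)/3750660 = (-1469 + 1961 + 259)*(-1/1475161) + (1411545*(1/1492138))*(1/3750660) = 751*(-1/1475161) + (1411545/1492138)*(1/3750660) = -751/1475161 + 94103/373100154072 = -280059398632489/550382796381005592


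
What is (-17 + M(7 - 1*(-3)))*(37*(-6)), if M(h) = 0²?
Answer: 3774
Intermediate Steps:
M(h) = 0
(-17 + M(7 - 1*(-3)))*(37*(-6)) = (-17 + 0)*(37*(-6)) = -17*(-222) = 3774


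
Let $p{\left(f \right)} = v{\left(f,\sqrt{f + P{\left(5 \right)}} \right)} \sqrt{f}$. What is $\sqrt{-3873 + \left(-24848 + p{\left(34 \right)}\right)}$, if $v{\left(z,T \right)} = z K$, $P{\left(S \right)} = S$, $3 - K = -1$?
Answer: $\sqrt{-28721 + 136 \sqrt{34}} \approx 167.12 i$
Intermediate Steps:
$K = 4$ ($K = 3 - -1 = 3 + 1 = 4$)
$v{\left(z,T \right)} = 4 z$ ($v{\left(z,T \right)} = z 4 = 4 z$)
$p{\left(f \right)} = 4 f^{\frac{3}{2}}$ ($p{\left(f \right)} = 4 f \sqrt{f} = 4 f^{\frac{3}{2}}$)
$\sqrt{-3873 + \left(-24848 + p{\left(34 \right)}\right)} = \sqrt{-3873 - \left(24848 - 4 \cdot 34^{\frac{3}{2}}\right)} = \sqrt{-3873 - \left(24848 - 4 \cdot 34 \sqrt{34}\right)} = \sqrt{-3873 - \left(24848 - 136 \sqrt{34}\right)} = \sqrt{-28721 + 136 \sqrt{34}}$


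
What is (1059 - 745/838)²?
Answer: 786231569809/702244 ≈ 1.1196e+6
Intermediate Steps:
(1059 - 745/838)² = (886697/838)² = 786231569809/702244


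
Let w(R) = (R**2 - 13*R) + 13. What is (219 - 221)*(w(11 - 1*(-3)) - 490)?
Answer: 926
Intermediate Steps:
w(R) = 13 + R**2 - 13*R
(219 - 221)*(w(11 - 1*(-3)) - 490) = (219 - 221)*((13 + (11 - 1*(-3))**2 - 13*(11 - 1*(-3))) - 490) = -2*((13 + (11 + 3)**2 - 13*(11 + 3)) - 490) = -2*((13 + 14**2 - 13*14) - 490) = -2*((13 + 196 - 182) - 490) = -2*(27 - 490) = -2*(-463) = 926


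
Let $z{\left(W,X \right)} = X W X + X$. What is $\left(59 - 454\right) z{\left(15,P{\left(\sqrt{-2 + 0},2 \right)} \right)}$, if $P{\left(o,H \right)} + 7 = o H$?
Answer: $-240160 + 165110 i \sqrt{2} \approx -2.4016 \cdot 10^{5} + 2.335 \cdot 10^{5} i$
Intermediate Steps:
$P{\left(o,H \right)} = -7 + H o$ ($P{\left(o,H \right)} = -7 + o H = -7 + H o$)
$z{\left(W,X \right)} = X + W X^{2}$ ($z{\left(W,X \right)} = W X X + X = W X^{2} + X = X + W X^{2}$)
$\left(59 - 454\right) z{\left(15,P{\left(\sqrt{-2 + 0},2 \right)} \right)} = \left(59 - 454\right) \left(-7 + 2 \sqrt{-2 + 0}\right) \left(1 + 15 \left(-7 + 2 \sqrt{-2 + 0}\right)\right) = - 395 \left(-7 + 2 \sqrt{-2}\right) \left(1 + 15 \left(-7 + 2 \sqrt{-2}\right)\right) = - 395 \left(-7 + 2 i \sqrt{2}\right) \left(1 + 15 \left(-7 + 2 i \sqrt{2}\right)\right) = - 395 \left(-7 + 2 i \sqrt{2}\right) \left(1 - \left(105 - 30 i \sqrt{2}\right)\right) = - 395 \left(-7 + 2 i \sqrt{2}\right) \left(-104 + 30 i \sqrt{2}\right) = - 395 \left(-104 + 30 i \sqrt{2}\right) \left(-7 + 2 i \sqrt{2}\right)$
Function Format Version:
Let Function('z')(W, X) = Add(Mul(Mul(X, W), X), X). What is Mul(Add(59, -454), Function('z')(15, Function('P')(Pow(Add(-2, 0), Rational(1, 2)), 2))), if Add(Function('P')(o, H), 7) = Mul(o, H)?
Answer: Add(-240160, Mul(165110, I, Pow(2, Rational(1, 2)))) ≈ Add(-2.4016e+5, Mul(2.3350e+5, I))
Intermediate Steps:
Function('P')(o, H) = Add(-7, Mul(H, o)) (Function('P')(o, H) = Add(-7, Mul(o, H)) = Add(-7, Mul(H, o)))
Function('z')(W, X) = Add(X, Mul(W, Pow(X, 2))) (Function('z')(W, X) = Add(Mul(Mul(W, X), X), X) = Add(Mul(W, Pow(X, 2)), X) = Add(X, Mul(W, Pow(X, 2))))
Mul(Add(59, -454), Function('z')(15, Function('P')(Pow(Add(-2, 0), Rational(1, 2)), 2))) = Mul(Add(59, -454), Mul(Add(-7, Mul(2, Pow(Add(-2, 0), Rational(1, 2)))), Add(1, Mul(15, Add(-7, Mul(2, Pow(Add(-2, 0), Rational(1, 2)))))))) = Mul(-395, Mul(Add(-7, Mul(2, Pow(-2, Rational(1, 2)))), Add(1, Mul(15, Add(-7, Mul(2, Pow(-2, Rational(1, 2)))))))) = Mul(-395, Mul(Add(-7, Mul(2, Mul(I, Pow(2, Rational(1, 2))))), Add(1, Mul(15, Add(-7, Mul(2, Mul(I, Pow(2, Rational(1, 2))))))))) = Mul(-395, Mul(Add(-7, Mul(2, I, Pow(2, Rational(1, 2)))), Add(1, Mul(15, Add(-7, Mul(2, I, Pow(2, Rational(1, 2)))))))) = Mul(-395, Mul(Add(-7, Mul(2, I, Pow(2, Rational(1, 2)))), Add(1, Add(-105, Mul(30, I, Pow(2, Rational(1, 2))))))) = Mul(-395, Mul(Add(-7, Mul(2, I, Pow(2, Rational(1, 2)))), Add(-104, Mul(30, I, Pow(2, Rational(1, 2)))))) = Mul(-395, Mul(Add(-104, Mul(30, I, Pow(2, Rational(1, 2)))), Add(-7, Mul(2, I, Pow(2, Rational(1, 2)))))) = Mul(-395, Add(-104, Mul(30, I, Pow(2, Rational(1, 2)))), Add(-7, Mul(2, I, Pow(2, Rational(1, 2)))))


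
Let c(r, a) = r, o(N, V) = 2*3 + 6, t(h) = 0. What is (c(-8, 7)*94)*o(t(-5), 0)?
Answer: -9024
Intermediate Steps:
o(N, V) = 12 (o(N, V) = 6 + 6 = 12)
(c(-8, 7)*94)*o(t(-5), 0) = -8*94*12 = -752*12 = -9024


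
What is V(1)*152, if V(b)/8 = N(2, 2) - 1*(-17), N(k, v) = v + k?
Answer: 25536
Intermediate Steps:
N(k, v) = k + v
V(b) = 168 (V(b) = 8*((2 + 2) - 1*(-17)) = 8*(4 + 17) = 8*21 = 168)
V(1)*152 = 168*152 = 25536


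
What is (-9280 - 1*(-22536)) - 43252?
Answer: -29996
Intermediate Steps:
(-9280 - 1*(-22536)) - 43252 = (-9280 + 22536) - 43252 = 13256 - 43252 = -29996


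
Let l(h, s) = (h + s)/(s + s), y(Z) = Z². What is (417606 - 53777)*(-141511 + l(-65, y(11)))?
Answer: -6229772292687/121 ≈ -5.1486e+10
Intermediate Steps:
l(h, s) = (h + s)/(2*s) (l(h, s) = (h + s)/((2*s)) = (h + s)*(1/(2*s)) = (h + s)/(2*s))
(417606 - 53777)*(-141511 + l(-65, y(11))) = (417606 - 53777)*(-141511 + (-65 + 11²)/(2*(11²))) = 363829*(-141511 + (½)*(-65 + 121)/121) = 363829*(-141511 + (½)*(1/121)*56) = 363829*(-141511 + 28/121) = 363829*(-17122803/121) = -6229772292687/121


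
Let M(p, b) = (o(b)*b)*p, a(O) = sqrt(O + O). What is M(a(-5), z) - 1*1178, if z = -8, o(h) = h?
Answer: -1178 + 64*I*sqrt(10) ≈ -1178.0 + 202.39*I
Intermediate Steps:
a(O) = sqrt(2)*sqrt(O) (a(O) = sqrt(2*O) = sqrt(2)*sqrt(O))
M(p, b) = p*b**2 (M(p, b) = (b*b)*p = b**2*p = p*b**2)
M(a(-5), z) - 1*1178 = (sqrt(2)*sqrt(-5))*(-8)**2 - 1*1178 = (sqrt(2)*(I*sqrt(5)))*64 - 1178 = (I*sqrt(10))*64 - 1178 = 64*I*sqrt(10) - 1178 = -1178 + 64*I*sqrt(10)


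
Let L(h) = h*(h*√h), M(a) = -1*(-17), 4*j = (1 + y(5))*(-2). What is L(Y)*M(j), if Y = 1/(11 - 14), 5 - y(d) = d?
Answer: 17*I*√3/27 ≈ 1.0906*I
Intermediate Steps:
y(d) = 5 - d
j = -½ (j = ((1 + (5 - 1*5))*(-2))/4 = ((1 + (5 - 5))*(-2))/4 = ((1 + 0)*(-2))/4 = (1*(-2))/4 = (¼)*(-2) = -½ ≈ -0.50000)
M(a) = 17
Y = -⅓ (Y = 1/(-3) = -⅓ ≈ -0.33333)
L(h) = h^(5/2) (L(h) = h*h^(3/2) = h^(5/2))
L(Y)*M(j) = (-⅓)^(5/2)*17 = (I*√3/27)*17 = 17*I*√3/27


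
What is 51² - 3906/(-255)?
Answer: 222387/85 ≈ 2616.3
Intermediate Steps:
51² - 3906/(-255) = 2601 - 3906*(-1/255) = 2601 + 1302/85 = 222387/85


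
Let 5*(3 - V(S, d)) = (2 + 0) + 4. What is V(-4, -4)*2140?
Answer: 3852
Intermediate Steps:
V(S, d) = 9/5 (V(S, d) = 3 - ((2 + 0) + 4)/5 = 3 - (2 + 4)/5 = 3 - ⅕*6 = 3 - 6/5 = 9/5)
V(-4, -4)*2140 = (9/5)*2140 = 3852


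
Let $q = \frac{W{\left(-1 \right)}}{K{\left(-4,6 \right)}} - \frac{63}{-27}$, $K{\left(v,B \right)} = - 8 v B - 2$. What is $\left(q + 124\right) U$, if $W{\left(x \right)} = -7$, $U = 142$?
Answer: $\frac{5111219}{285} \approx 17934.0$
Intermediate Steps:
$K{\left(v,B \right)} = -2 - 8 B v$ ($K{\left(v,B \right)} = - 8 B v - 2 = -2 - 8 B v$)
$q = \frac{1309}{570}$ ($q = - \frac{7}{-2 - 48 \left(-4\right)} - \frac{63}{-27} = - \frac{7}{-2 + 192} - - \frac{7}{3} = - \frac{7}{190} + \frac{7}{3} = \frac{1309}{570} \approx 2.2965$)
$\left(q + 124\right) U = \left(\frac{1309}{570} + 124\right) 142 = \frac{71989}{570} \cdot 142 = \frac{5111219}{285}$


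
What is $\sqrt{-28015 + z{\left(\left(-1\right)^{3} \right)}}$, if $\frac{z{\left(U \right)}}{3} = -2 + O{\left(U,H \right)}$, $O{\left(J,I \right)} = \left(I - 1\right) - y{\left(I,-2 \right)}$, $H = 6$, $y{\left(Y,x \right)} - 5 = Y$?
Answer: $i \sqrt{28039} \approx 167.45 i$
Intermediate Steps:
$y{\left(Y,x \right)} = 5 + Y$
$O{\left(J,I \right)} = -6$ ($O{\left(J,I \right)} = \left(I - 1\right) - \left(5 + I\right) = \left(-1 + I\right) - \left(5 + I\right) = -6$)
$z{\left(U \right)} = -24$ ($z{\left(U \right)} = 3 \left(-2 - 6\right) = 3 \left(-8\right) = -24$)
$\sqrt{-28015 + z{\left(\left(-1\right)^{3} \right)}} = \sqrt{-28015 - 24} = \sqrt{-28039} = i \sqrt{28039}$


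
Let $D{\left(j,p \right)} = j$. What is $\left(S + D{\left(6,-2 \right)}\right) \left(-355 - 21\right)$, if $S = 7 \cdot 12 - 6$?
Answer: $-31584$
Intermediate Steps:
$S = 78$ ($S = 84 - 6 = 78$)
$\left(S + D{\left(6,-2 \right)}\right) \left(-355 - 21\right) = \left(78 + 6\right) \left(-355 - 21\right) = 84 \left(-376\right) = -31584$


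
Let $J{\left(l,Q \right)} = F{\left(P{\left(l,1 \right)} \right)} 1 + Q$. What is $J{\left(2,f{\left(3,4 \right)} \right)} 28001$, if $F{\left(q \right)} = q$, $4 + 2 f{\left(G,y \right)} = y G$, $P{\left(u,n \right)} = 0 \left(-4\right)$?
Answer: $112004$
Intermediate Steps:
$P{\left(u,n \right)} = 0$
$f{\left(G,y \right)} = -2 + \frac{G y}{2}$ ($f{\left(G,y \right)} = -2 + \frac{y G}{2} = -2 + \frac{G y}{2}$)
$J{\left(l,Q \right)} = Q$ ($J{\left(l,Q \right)} = 0 \cdot 1 + Q = 0 + Q = Q$)
$J{\left(2,f{\left(3,4 \right)} \right)} 28001 = \left(-2 + \frac{1}{2} \cdot 3 \cdot 4\right) 28001 = \left(-2 + 6\right) 28001 = 4 \cdot 28001 = 112004$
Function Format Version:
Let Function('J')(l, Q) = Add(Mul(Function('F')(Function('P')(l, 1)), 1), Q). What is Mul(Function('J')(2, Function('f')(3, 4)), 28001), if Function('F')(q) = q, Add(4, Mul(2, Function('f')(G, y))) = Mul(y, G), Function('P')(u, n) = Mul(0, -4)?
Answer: 112004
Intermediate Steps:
Function('P')(u, n) = 0
Function('f')(G, y) = Add(-2, Mul(Rational(1, 2), G, y)) (Function('f')(G, y) = Add(-2, Mul(Rational(1, 2), Mul(y, G))) = Add(-2, Mul(Rational(1, 2), Mul(G, y))) = Add(-2, Mul(Rational(1, 2), G, y)))
Function('J')(l, Q) = Q (Function('J')(l, Q) = Add(Mul(0, 1), Q) = Add(0, Q) = Q)
Mul(Function('J')(2, Function('f')(3, 4)), 28001) = Mul(Add(-2, Mul(Rational(1, 2), 3, 4)), 28001) = Mul(Add(-2, 6), 28001) = Mul(4, 28001) = 112004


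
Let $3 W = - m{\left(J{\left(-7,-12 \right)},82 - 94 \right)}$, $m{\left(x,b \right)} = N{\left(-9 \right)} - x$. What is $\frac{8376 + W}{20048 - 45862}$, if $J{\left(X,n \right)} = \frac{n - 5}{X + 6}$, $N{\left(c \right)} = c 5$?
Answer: $- \frac{12595}{38721} \approx -0.32528$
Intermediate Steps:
$N{\left(c \right)} = 5 c$
$J{\left(X,n \right)} = \frac{-5 + n}{6 + X}$
$m{\left(x,b \right)} = -45 - x$ ($m{\left(x,b \right)} = 5 \left(-9\right) - x = -45 - x$)
$W = \frac{62}{3}$ ($W = \frac{\left(-1\right) \left(-45 - \frac{-5 - 12}{6 - 7}\right)}{3} = \frac{\left(-1\right) \left(-45 - \frac{1}{-1} \left(-17\right)\right)}{3} = \frac{\left(-1\right) \left(-45 - \left(-1\right) \left(-17\right)\right)}{3} = \frac{\left(-1\right) \left(-45 - 17\right)}{3} = \frac{\left(-1\right) \left(-62\right)}{3} = \frac{1}{3} \cdot 62 = \frac{62}{3} \approx 20.667$)
$\frac{8376 + W}{20048 - 45862} = \frac{8376 + \frac{62}{3}}{20048 - 45862} = \frac{25190}{3 \left(-25814\right)} = \frac{25190}{3} \left(- \frac{1}{25814}\right) = - \frac{12595}{38721}$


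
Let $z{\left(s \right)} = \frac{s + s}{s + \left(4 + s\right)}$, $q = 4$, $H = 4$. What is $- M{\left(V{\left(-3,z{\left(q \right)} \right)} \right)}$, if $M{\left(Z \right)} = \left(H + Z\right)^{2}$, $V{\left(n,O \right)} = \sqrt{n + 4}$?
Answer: $-25$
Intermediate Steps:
$z{\left(s \right)} = \frac{2 s}{4 + 2 s}$
$V{\left(n,O \right)} = \sqrt{4 + n}$
$M{\left(Z \right)} = \left(4 + Z\right)^{2}$
$- M{\left(V{\left(-3,z{\left(q \right)} \right)} \right)} = - \left(4 + \sqrt{4 - 3}\right)^{2} = - \left(4 + \sqrt{1}\right)^{2} = - \left(4 + 1\right)^{2} = - 5^{2} = \left(-1\right) 25 = -25$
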